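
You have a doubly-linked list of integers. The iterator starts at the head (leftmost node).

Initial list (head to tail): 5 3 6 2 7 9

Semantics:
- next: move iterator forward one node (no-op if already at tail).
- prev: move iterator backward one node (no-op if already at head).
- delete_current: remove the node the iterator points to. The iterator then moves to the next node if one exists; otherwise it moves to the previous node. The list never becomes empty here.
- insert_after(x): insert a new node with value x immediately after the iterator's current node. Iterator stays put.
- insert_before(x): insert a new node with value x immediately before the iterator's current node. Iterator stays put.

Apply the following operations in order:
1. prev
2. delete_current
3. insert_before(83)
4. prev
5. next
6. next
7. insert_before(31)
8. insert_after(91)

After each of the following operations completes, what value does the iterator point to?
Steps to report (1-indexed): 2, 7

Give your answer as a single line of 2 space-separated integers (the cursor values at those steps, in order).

Answer: 3 6

Derivation:
After 1 (prev): list=[5, 3, 6, 2, 7, 9] cursor@5
After 2 (delete_current): list=[3, 6, 2, 7, 9] cursor@3
After 3 (insert_before(83)): list=[83, 3, 6, 2, 7, 9] cursor@3
After 4 (prev): list=[83, 3, 6, 2, 7, 9] cursor@83
After 5 (next): list=[83, 3, 6, 2, 7, 9] cursor@3
After 6 (next): list=[83, 3, 6, 2, 7, 9] cursor@6
After 7 (insert_before(31)): list=[83, 3, 31, 6, 2, 7, 9] cursor@6
After 8 (insert_after(91)): list=[83, 3, 31, 6, 91, 2, 7, 9] cursor@6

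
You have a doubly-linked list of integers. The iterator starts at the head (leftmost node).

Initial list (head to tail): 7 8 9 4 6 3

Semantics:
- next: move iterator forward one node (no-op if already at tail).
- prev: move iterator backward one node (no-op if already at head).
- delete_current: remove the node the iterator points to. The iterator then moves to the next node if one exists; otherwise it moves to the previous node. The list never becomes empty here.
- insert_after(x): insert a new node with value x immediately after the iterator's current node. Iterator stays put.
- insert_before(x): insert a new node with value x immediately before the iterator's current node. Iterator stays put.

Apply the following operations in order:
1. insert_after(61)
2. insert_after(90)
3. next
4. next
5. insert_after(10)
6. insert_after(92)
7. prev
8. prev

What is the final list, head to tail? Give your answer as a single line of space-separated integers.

Answer: 7 90 61 92 10 8 9 4 6 3

Derivation:
After 1 (insert_after(61)): list=[7, 61, 8, 9, 4, 6, 3] cursor@7
After 2 (insert_after(90)): list=[7, 90, 61, 8, 9, 4, 6, 3] cursor@7
After 3 (next): list=[7, 90, 61, 8, 9, 4, 6, 3] cursor@90
After 4 (next): list=[7, 90, 61, 8, 9, 4, 6, 3] cursor@61
After 5 (insert_after(10)): list=[7, 90, 61, 10, 8, 9, 4, 6, 3] cursor@61
After 6 (insert_after(92)): list=[7, 90, 61, 92, 10, 8, 9, 4, 6, 3] cursor@61
After 7 (prev): list=[7, 90, 61, 92, 10, 8, 9, 4, 6, 3] cursor@90
After 8 (prev): list=[7, 90, 61, 92, 10, 8, 9, 4, 6, 3] cursor@7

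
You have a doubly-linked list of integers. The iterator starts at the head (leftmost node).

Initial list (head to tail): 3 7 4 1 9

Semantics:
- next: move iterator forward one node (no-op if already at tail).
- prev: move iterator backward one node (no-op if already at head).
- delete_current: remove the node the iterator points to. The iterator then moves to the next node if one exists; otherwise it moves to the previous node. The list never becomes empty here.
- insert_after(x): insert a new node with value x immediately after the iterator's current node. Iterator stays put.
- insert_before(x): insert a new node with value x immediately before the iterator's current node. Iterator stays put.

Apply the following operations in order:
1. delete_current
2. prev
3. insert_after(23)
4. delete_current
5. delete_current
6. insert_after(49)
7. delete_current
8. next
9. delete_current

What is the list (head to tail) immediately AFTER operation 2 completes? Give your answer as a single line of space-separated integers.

Answer: 7 4 1 9

Derivation:
After 1 (delete_current): list=[7, 4, 1, 9] cursor@7
After 2 (prev): list=[7, 4, 1, 9] cursor@7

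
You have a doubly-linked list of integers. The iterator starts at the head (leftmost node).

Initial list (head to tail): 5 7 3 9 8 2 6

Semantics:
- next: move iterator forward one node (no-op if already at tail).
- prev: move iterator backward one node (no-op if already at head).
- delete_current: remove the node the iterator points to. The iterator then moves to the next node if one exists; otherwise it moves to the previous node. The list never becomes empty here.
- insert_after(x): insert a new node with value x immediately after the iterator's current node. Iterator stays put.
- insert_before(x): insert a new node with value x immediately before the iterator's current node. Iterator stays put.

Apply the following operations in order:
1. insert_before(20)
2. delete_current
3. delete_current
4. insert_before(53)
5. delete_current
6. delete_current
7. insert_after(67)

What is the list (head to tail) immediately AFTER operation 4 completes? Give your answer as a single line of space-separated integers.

Answer: 20 53 3 9 8 2 6

Derivation:
After 1 (insert_before(20)): list=[20, 5, 7, 3, 9, 8, 2, 6] cursor@5
After 2 (delete_current): list=[20, 7, 3, 9, 8, 2, 6] cursor@7
After 3 (delete_current): list=[20, 3, 9, 8, 2, 6] cursor@3
After 4 (insert_before(53)): list=[20, 53, 3, 9, 8, 2, 6] cursor@3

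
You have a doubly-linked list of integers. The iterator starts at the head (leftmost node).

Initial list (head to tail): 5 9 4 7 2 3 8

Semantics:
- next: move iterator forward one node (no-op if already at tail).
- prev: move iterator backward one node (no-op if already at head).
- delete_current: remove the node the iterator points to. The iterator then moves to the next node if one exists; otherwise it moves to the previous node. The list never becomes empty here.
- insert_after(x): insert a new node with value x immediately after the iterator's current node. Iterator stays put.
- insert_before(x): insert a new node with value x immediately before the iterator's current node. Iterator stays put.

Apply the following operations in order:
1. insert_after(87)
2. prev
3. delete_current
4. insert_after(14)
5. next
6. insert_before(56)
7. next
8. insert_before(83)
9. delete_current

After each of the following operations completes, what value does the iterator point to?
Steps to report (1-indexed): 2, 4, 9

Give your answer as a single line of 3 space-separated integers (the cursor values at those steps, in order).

After 1 (insert_after(87)): list=[5, 87, 9, 4, 7, 2, 3, 8] cursor@5
After 2 (prev): list=[5, 87, 9, 4, 7, 2, 3, 8] cursor@5
After 3 (delete_current): list=[87, 9, 4, 7, 2, 3, 8] cursor@87
After 4 (insert_after(14)): list=[87, 14, 9, 4, 7, 2, 3, 8] cursor@87
After 5 (next): list=[87, 14, 9, 4, 7, 2, 3, 8] cursor@14
After 6 (insert_before(56)): list=[87, 56, 14, 9, 4, 7, 2, 3, 8] cursor@14
After 7 (next): list=[87, 56, 14, 9, 4, 7, 2, 3, 8] cursor@9
After 8 (insert_before(83)): list=[87, 56, 14, 83, 9, 4, 7, 2, 3, 8] cursor@9
After 9 (delete_current): list=[87, 56, 14, 83, 4, 7, 2, 3, 8] cursor@4

Answer: 5 87 4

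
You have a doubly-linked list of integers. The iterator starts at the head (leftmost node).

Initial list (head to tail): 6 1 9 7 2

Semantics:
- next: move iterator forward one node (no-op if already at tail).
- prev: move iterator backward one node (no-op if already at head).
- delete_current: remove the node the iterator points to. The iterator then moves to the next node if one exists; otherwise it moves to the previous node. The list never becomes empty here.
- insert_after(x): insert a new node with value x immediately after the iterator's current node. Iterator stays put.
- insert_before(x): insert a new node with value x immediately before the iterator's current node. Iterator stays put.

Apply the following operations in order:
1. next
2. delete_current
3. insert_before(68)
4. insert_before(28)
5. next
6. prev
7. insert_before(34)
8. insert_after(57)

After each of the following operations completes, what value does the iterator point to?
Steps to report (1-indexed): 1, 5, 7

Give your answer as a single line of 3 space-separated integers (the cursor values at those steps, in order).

Answer: 1 7 9

Derivation:
After 1 (next): list=[6, 1, 9, 7, 2] cursor@1
After 2 (delete_current): list=[6, 9, 7, 2] cursor@9
After 3 (insert_before(68)): list=[6, 68, 9, 7, 2] cursor@9
After 4 (insert_before(28)): list=[6, 68, 28, 9, 7, 2] cursor@9
After 5 (next): list=[6, 68, 28, 9, 7, 2] cursor@7
After 6 (prev): list=[6, 68, 28, 9, 7, 2] cursor@9
After 7 (insert_before(34)): list=[6, 68, 28, 34, 9, 7, 2] cursor@9
After 8 (insert_after(57)): list=[6, 68, 28, 34, 9, 57, 7, 2] cursor@9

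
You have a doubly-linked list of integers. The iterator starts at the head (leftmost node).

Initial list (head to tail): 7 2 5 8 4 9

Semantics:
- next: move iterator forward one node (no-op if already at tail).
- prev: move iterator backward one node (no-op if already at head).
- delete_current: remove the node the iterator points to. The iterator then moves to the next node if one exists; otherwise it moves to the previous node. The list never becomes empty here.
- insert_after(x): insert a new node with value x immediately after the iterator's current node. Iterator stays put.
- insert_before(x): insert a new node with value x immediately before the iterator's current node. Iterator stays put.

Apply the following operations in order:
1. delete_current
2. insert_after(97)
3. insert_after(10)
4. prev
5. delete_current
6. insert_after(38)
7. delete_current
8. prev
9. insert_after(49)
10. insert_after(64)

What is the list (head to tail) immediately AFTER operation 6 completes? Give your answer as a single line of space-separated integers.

Answer: 10 38 97 5 8 4 9

Derivation:
After 1 (delete_current): list=[2, 5, 8, 4, 9] cursor@2
After 2 (insert_after(97)): list=[2, 97, 5, 8, 4, 9] cursor@2
After 3 (insert_after(10)): list=[2, 10, 97, 5, 8, 4, 9] cursor@2
After 4 (prev): list=[2, 10, 97, 5, 8, 4, 9] cursor@2
After 5 (delete_current): list=[10, 97, 5, 8, 4, 9] cursor@10
After 6 (insert_after(38)): list=[10, 38, 97, 5, 8, 4, 9] cursor@10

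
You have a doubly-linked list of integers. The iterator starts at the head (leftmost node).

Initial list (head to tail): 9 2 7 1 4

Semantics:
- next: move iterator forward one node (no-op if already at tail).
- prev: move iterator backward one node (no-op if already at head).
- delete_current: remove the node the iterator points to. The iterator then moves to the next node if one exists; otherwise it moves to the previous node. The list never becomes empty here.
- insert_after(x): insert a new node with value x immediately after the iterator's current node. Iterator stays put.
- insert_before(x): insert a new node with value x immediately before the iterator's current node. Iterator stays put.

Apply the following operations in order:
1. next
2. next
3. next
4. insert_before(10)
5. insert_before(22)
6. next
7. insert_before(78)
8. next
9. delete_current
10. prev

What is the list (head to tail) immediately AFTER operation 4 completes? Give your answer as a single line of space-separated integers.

After 1 (next): list=[9, 2, 7, 1, 4] cursor@2
After 2 (next): list=[9, 2, 7, 1, 4] cursor@7
After 3 (next): list=[9, 2, 7, 1, 4] cursor@1
After 4 (insert_before(10)): list=[9, 2, 7, 10, 1, 4] cursor@1

Answer: 9 2 7 10 1 4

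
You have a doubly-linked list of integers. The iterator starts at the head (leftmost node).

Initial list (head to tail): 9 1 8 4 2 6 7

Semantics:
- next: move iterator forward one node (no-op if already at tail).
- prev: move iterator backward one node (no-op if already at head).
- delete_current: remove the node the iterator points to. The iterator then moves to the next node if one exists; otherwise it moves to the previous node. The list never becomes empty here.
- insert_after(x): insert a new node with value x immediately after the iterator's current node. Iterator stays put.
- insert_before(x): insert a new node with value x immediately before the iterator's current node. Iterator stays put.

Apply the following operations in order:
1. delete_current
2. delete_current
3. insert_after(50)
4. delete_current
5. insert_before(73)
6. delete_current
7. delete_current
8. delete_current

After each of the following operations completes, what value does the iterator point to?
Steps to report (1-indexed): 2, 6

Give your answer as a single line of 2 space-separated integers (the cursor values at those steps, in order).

After 1 (delete_current): list=[1, 8, 4, 2, 6, 7] cursor@1
After 2 (delete_current): list=[8, 4, 2, 6, 7] cursor@8
After 3 (insert_after(50)): list=[8, 50, 4, 2, 6, 7] cursor@8
After 4 (delete_current): list=[50, 4, 2, 6, 7] cursor@50
After 5 (insert_before(73)): list=[73, 50, 4, 2, 6, 7] cursor@50
After 6 (delete_current): list=[73, 4, 2, 6, 7] cursor@4
After 7 (delete_current): list=[73, 2, 6, 7] cursor@2
After 8 (delete_current): list=[73, 6, 7] cursor@6

Answer: 8 4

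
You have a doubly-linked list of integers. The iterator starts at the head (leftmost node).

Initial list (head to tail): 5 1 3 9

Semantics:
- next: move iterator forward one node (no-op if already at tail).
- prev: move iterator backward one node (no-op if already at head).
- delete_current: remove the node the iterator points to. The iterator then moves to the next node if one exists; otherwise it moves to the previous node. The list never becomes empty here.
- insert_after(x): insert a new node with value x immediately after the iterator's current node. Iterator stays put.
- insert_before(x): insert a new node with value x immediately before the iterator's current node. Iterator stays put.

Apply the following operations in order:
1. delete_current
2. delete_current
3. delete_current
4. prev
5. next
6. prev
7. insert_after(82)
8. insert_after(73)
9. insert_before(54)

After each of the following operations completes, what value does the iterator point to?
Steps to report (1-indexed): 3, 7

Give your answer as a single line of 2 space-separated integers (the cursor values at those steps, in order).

Answer: 9 9

Derivation:
After 1 (delete_current): list=[1, 3, 9] cursor@1
After 2 (delete_current): list=[3, 9] cursor@3
After 3 (delete_current): list=[9] cursor@9
After 4 (prev): list=[9] cursor@9
After 5 (next): list=[9] cursor@9
After 6 (prev): list=[9] cursor@9
After 7 (insert_after(82)): list=[9, 82] cursor@9
After 8 (insert_after(73)): list=[9, 73, 82] cursor@9
After 9 (insert_before(54)): list=[54, 9, 73, 82] cursor@9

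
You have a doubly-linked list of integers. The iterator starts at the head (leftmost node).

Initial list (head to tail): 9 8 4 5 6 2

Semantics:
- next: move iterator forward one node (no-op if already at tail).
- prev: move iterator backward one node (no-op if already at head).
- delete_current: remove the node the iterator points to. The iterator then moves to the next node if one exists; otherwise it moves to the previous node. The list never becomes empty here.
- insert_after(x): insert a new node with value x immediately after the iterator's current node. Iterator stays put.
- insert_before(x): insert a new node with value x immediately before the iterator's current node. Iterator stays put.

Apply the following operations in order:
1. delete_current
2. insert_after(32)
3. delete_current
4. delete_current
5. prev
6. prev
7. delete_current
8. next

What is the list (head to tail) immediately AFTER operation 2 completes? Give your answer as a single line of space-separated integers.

Answer: 8 32 4 5 6 2

Derivation:
After 1 (delete_current): list=[8, 4, 5, 6, 2] cursor@8
After 2 (insert_after(32)): list=[8, 32, 4, 5, 6, 2] cursor@8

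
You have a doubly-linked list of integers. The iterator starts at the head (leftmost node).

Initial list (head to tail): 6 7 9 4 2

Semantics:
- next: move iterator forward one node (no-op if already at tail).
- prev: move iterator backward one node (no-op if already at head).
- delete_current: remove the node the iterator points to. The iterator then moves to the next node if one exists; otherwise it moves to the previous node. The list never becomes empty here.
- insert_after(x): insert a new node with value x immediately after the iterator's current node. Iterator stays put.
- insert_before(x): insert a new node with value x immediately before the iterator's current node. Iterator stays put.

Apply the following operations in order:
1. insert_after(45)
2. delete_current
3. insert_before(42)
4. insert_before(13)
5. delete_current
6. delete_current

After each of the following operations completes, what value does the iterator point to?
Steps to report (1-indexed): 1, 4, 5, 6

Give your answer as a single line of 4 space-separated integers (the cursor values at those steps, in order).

After 1 (insert_after(45)): list=[6, 45, 7, 9, 4, 2] cursor@6
After 2 (delete_current): list=[45, 7, 9, 4, 2] cursor@45
After 3 (insert_before(42)): list=[42, 45, 7, 9, 4, 2] cursor@45
After 4 (insert_before(13)): list=[42, 13, 45, 7, 9, 4, 2] cursor@45
After 5 (delete_current): list=[42, 13, 7, 9, 4, 2] cursor@7
After 6 (delete_current): list=[42, 13, 9, 4, 2] cursor@9

Answer: 6 45 7 9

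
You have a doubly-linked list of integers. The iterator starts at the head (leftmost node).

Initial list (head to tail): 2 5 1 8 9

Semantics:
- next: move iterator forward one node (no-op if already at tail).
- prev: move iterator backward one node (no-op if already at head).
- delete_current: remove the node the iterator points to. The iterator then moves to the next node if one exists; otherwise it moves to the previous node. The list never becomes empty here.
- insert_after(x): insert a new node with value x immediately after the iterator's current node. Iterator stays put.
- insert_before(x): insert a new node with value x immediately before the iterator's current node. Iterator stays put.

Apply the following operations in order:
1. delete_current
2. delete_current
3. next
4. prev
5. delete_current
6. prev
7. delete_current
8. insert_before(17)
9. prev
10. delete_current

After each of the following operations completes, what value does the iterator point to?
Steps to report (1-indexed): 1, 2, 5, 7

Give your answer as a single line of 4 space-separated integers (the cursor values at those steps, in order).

Answer: 5 1 8 9

Derivation:
After 1 (delete_current): list=[5, 1, 8, 9] cursor@5
After 2 (delete_current): list=[1, 8, 9] cursor@1
After 3 (next): list=[1, 8, 9] cursor@8
After 4 (prev): list=[1, 8, 9] cursor@1
After 5 (delete_current): list=[8, 9] cursor@8
After 6 (prev): list=[8, 9] cursor@8
After 7 (delete_current): list=[9] cursor@9
After 8 (insert_before(17)): list=[17, 9] cursor@9
After 9 (prev): list=[17, 9] cursor@17
After 10 (delete_current): list=[9] cursor@9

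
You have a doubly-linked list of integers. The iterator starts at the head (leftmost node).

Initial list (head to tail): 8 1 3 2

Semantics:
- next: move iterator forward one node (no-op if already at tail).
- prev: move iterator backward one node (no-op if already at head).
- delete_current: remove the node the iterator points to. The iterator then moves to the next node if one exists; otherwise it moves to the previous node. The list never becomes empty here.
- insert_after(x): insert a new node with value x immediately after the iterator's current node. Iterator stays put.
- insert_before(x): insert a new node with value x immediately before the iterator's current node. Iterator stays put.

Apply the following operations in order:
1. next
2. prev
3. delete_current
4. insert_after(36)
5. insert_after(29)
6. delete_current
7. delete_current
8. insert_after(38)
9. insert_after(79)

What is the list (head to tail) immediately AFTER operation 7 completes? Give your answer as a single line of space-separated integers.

Answer: 36 3 2

Derivation:
After 1 (next): list=[8, 1, 3, 2] cursor@1
After 2 (prev): list=[8, 1, 3, 2] cursor@8
After 3 (delete_current): list=[1, 3, 2] cursor@1
After 4 (insert_after(36)): list=[1, 36, 3, 2] cursor@1
After 5 (insert_after(29)): list=[1, 29, 36, 3, 2] cursor@1
After 6 (delete_current): list=[29, 36, 3, 2] cursor@29
After 7 (delete_current): list=[36, 3, 2] cursor@36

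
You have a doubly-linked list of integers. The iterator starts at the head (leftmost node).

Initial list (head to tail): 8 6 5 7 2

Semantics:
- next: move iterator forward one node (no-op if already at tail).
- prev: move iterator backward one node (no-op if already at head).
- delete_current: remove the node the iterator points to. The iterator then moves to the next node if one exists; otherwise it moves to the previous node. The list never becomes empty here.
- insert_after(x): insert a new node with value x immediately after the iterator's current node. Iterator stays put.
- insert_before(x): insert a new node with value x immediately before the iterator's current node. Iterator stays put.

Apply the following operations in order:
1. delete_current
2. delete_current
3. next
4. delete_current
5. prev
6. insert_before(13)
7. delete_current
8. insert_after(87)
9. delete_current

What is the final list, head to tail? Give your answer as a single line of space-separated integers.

After 1 (delete_current): list=[6, 5, 7, 2] cursor@6
After 2 (delete_current): list=[5, 7, 2] cursor@5
After 3 (next): list=[5, 7, 2] cursor@7
After 4 (delete_current): list=[5, 2] cursor@2
After 5 (prev): list=[5, 2] cursor@5
After 6 (insert_before(13)): list=[13, 5, 2] cursor@5
After 7 (delete_current): list=[13, 2] cursor@2
After 8 (insert_after(87)): list=[13, 2, 87] cursor@2
After 9 (delete_current): list=[13, 87] cursor@87

Answer: 13 87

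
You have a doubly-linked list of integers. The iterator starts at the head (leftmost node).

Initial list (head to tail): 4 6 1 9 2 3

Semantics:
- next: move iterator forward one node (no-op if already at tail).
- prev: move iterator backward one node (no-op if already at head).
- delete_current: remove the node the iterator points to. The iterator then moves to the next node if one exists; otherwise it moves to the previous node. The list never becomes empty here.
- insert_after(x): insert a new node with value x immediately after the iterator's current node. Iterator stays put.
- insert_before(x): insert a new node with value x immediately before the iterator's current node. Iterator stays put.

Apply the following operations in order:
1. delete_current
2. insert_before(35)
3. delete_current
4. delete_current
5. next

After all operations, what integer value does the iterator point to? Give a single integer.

After 1 (delete_current): list=[6, 1, 9, 2, 3] cursor@6
After 2 (insert_before(35)): list=[35, 6, 1, 9, 2, 3] cursor@6
After 3 (delete_current): list=[35, 1, 9, 2, 3] cursor@1
After 4 (delete_current): list=[35, 9, 2, 3] cursor@9
After 5 (next): list=[35, 9, 2, 3] cursor@2

Answer: 2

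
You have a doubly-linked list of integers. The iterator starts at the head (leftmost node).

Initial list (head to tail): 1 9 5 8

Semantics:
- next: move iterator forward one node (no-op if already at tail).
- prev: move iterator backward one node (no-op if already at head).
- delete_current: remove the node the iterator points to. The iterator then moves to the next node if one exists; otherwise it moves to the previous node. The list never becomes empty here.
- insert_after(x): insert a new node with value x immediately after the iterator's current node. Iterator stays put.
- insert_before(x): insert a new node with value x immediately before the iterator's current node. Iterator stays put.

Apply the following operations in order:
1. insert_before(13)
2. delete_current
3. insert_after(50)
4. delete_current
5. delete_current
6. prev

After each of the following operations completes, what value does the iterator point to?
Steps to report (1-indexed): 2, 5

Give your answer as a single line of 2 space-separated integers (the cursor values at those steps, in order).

Answer: 9 5

Derivation:
After 1 (insert_before(13)): list=[13, 1, 9, 5, 8] cursor@1
After 2 (delete_current): list=[13, 9, 5, 8] cursor@9
After 3 (insert_after(50)): list=[13, 9, 50, 5, 8] cursor@9
After 4 (delete_current): list=[13, 50, 5, 8] cursor@50
After 5 (delete_current): list=[13, 5, 8] cursor@5
After 6 (prev): list=[13, 5, 8] cursor@13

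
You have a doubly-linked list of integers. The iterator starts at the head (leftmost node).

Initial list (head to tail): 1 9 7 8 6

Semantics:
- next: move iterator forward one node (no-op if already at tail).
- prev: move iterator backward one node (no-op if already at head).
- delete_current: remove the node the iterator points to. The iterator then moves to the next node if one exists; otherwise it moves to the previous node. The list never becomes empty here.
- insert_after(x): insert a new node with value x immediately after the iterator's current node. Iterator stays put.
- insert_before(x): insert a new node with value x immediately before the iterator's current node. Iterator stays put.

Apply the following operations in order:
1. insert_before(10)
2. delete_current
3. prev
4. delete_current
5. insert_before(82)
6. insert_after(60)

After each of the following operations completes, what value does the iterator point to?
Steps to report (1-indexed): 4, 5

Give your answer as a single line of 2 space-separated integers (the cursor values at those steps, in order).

After 1 (insert_before(10)): list=[10, 1, 9, 7, 8, 6] cursor@1
After 2 (delete_current): list=[10, 9, 7, 8, 6] cursor@9
After 3 (prev): list=[10, 9, 7, 8, 6] cursor@10
After 4 (delete_current): list=[9, 7, 8, 6] cursor@9
After 5 (insert_before(82)): list=[82, 9, 7, 8, 6] cursor@9
After 6 (insert_after(60)): list=[82, 9, 60, 7, 8, 6] cursor@9

Answer: 9 9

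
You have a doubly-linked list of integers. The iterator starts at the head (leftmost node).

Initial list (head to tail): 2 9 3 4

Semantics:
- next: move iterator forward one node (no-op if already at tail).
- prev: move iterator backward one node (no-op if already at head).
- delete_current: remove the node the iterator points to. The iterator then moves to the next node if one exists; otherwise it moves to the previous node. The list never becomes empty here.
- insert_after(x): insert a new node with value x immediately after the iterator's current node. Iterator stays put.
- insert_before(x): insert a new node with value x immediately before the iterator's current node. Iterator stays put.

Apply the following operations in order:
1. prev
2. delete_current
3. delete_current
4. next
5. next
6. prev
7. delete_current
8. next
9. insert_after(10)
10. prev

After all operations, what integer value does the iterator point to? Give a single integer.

After 1 (prev): list=[2, 9, 3, 4] cursor@2
After 2 (delete_current): list=[9, 3, 4] cursor@9
After 3 (delete_current): list=[3, 4] cursor@3
After 4 (next): list=[3, 4] cursor@4
After 5 (next): list=[3, 4] cursor@4
After 6 (prev): list=[3, 4] cursor@3
After 7 (delete_current): list=[4] cursor@4
After 8 (next): list=[4] cursor@4
After 9 (insert_after(10)): list=[4, 10] cursor@4
After 10 (prev): list=[4, 10] cursor@4

Answer: 4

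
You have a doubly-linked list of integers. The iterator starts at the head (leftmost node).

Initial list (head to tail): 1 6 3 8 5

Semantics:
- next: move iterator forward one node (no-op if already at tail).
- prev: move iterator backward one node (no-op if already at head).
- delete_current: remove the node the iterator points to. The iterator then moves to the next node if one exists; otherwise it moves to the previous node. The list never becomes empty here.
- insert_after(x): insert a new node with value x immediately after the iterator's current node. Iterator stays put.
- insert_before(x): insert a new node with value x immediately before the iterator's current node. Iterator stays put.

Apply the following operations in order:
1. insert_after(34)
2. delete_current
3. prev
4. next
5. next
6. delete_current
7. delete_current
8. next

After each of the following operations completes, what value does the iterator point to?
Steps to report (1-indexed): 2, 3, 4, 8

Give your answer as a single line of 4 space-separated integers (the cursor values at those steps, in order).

After 1 (insert_after(34)): list=[1, 34, 6, 3, 8, 5] cursor@1
After 2 (delete_current): list=[34, 6, 3, 8, 5] cursor@34
After 3 (prev): list=[34, 6, 3, 8, 5] cursor@34
After 4 (next): list=[34, 6, 3, 8, 5] cursor@6
After 5 (next): list=[34, 6, 3, 8, 5] cursor@3
After 6 (delete_current): list=[34, 6, 8, 5] cursor@8
After 7 (delete_current): list=[34, 6, 5] cursor@5
After 8 (next): list=[34, 6, 5] cursor@5

Answer: 34 34 6 5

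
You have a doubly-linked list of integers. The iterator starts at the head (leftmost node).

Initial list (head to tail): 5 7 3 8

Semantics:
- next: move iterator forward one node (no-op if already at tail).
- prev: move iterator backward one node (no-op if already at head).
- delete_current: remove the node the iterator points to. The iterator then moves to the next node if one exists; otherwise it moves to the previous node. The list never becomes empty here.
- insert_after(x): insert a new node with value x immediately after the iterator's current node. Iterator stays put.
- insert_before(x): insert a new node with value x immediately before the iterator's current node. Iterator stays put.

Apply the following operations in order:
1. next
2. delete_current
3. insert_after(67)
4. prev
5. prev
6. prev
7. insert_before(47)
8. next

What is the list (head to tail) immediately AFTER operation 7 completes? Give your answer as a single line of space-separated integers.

After 1 (next): list=[5, 7, 3, 8] cursor@7
After 2 (delete_current): list=[5, 3, 8] cursor@3
After 3 (insert_after(67)): list=[5, 3, 67, 8] cursor@3
After 4 (prev): list=[5, 3, 67, 8] cursor@5
After 5 (prev): list=[5, 3, 67, 8] cursor@5
After 6 (prev): list=[5, 3, 67, 8] cursor@5
After 7 (insert_before(47)): list=[47, 5, 3, 67, 8] cursor@5

Answer: 47 5 3 67 8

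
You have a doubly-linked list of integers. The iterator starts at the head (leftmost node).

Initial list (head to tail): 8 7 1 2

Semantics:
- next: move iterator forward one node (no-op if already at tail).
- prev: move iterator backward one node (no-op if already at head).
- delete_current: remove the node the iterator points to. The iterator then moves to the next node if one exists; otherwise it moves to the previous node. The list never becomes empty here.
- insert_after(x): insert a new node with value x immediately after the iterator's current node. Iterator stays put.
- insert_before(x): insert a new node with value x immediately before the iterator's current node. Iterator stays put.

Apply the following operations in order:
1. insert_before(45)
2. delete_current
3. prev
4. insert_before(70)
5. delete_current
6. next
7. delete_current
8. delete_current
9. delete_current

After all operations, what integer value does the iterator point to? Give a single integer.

After 1 (insert_before(45)): list=[45, 8, 7, 1, 2] cursor@8
After 2 (delete_current): list=[45, 7, 1, 2] cursor@7
After 3 (prev): list=[45, 7, 1, 2] cursor@45
After 4 (insert_before(70)): list=[70, 45, 7, 1, 2] cursor@45
After 5 (delete_current): list=[70, 7, 1, 2] cursor@7
After 6 (next): list=[70, 7, 1, 2] cursor@1
After 7 (delete_current): list=[70, 7, 2] cursor@2
After 8 (delete_current): list=[70, 7] cursor@7
After 9 (delete_current): list=[70] cursor@70

Answer: 70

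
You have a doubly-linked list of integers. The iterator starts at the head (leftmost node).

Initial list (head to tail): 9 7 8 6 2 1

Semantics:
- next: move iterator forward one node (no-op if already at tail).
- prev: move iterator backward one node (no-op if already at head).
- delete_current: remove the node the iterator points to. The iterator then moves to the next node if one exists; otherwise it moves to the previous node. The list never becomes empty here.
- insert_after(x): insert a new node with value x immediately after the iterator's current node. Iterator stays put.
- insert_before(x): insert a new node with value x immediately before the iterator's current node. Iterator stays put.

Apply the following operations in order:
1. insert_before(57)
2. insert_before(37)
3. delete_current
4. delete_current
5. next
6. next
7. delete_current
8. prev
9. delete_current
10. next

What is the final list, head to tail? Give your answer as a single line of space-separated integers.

Answer: 57 37 8 1

Derivation:
After 1 (insert_before(57)): list=[57, 9, 7, 8, 6, 2, 1] cursor@9
After 2 (insert_before(37)): list=[57, 37, 9, 7, 8, 6, 2, 1] cursor@9
After 3 (delete_current): list=[57, 37, 7, 8, 6, 2, 1] cursor@7
After 4 (delete_current): list=[57, 37, 8, 6, 2, 1] cursor@8
After 5 (next): list=[57, 37, 8, 6, 2, 1] cursor@6
After 6 (next): list=[57, 37, 8, 6, 2, 1] cursor@2
After 7 (delete_current): list=[57, 37, 8, 6, 1] cursor@1
After 8 (prev): list=[57, 37, 8, 6, 1] cursor@6
After 9 (delete_current): list=[57, 37, 8, 1] cursor@1
After 10 (next): list=[57, 37, 8, 1] cursor@1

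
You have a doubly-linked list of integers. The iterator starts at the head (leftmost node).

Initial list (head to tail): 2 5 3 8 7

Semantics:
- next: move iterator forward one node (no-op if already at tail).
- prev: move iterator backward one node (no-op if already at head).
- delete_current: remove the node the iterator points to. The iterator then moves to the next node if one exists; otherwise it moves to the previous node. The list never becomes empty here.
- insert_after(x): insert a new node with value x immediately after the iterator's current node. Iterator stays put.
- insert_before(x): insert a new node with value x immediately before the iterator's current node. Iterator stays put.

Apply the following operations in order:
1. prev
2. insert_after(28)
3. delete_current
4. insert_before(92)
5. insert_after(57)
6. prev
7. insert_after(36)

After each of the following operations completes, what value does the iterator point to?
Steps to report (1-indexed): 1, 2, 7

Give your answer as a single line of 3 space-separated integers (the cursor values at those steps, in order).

After 1 (prev): list=[2, 5, 3, 8, 7] cursor@2
After 2 (insert_after(28)): list=[2, 28, 5, 3, 8, 7] cursor@2
After 3 (delete_current): list=[28, 5, 3, 8, 7] cursor@28
After 4 (insert_before(92)): list=[92, 28, 5, 3, 8, 7] cursor@28
After 5 (insert_after(57)): list=[92, 28, 57, 5, 3, 8, 7] cursor@28
After 6 (prev): list=[92, 28, 57, 5, 3, 8, 7] cursor@92
After 7 (insert_after(36)): list=[92, 36, 28, 57, 5, 3, 8, 7] cursor@92

Answer: 2 2 92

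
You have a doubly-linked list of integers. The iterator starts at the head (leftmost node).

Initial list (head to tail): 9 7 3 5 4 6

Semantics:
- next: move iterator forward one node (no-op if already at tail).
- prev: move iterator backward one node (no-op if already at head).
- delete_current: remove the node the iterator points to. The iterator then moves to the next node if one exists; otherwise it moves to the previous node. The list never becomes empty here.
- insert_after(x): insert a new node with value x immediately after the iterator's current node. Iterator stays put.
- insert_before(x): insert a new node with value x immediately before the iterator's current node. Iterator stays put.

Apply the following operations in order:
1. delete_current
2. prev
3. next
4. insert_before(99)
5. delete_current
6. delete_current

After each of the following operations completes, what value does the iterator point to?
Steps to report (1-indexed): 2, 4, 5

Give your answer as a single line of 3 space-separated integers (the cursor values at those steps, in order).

After 1 (delete_current): list=[7, 3, 5, 4, 6] cursor@7
After 2 (prev): list=[7, 3, 5, 4, 6] cursor@7
After 3 (next): list=[7, 3, 5, 4, 6] cursor@3
After 4 (insert_before(99)): list=[7, 99, 3, 5, 4, 6] cursor@3
After 5 (delete_current): list=[7, 99, 5, 4, 6] cursor@5
After 6 (delete_current): list=[7, 99, 4, 6] cursor@4

Answer: 7 3 5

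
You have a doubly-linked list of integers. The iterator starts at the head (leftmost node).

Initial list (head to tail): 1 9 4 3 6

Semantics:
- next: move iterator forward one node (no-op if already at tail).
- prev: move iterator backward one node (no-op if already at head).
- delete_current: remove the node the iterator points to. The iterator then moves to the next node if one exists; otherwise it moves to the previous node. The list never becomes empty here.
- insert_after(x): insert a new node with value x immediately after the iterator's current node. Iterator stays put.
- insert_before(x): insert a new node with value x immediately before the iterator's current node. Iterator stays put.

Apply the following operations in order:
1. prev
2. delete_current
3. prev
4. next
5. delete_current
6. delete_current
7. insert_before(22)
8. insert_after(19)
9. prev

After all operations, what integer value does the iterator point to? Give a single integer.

After 1 (prev): list=[1, 9, 4, 3, 6] cursor@1
After 2 (delete_current): list=[9, 4, 3, 6] cursor@9
After 3 (prev): list=[9, 4, 3, 6] cursor@9
After 4 (next): list=[9, 4, 3, 6] cursor@4
After 5 (delete_current): list=[9, 3, 6] cursor@3
After 6 (delete_current): list=[9, 6] cursor@6
After 7 (insert_before(22)): list=[9, 22, 6] cursor@6
After 8 (insert_after(19)): list=[9, 22, 6, 19] cursor@6
After 9 (prev): list=[9, 22, 6, 19] cursor@22

Answer: 22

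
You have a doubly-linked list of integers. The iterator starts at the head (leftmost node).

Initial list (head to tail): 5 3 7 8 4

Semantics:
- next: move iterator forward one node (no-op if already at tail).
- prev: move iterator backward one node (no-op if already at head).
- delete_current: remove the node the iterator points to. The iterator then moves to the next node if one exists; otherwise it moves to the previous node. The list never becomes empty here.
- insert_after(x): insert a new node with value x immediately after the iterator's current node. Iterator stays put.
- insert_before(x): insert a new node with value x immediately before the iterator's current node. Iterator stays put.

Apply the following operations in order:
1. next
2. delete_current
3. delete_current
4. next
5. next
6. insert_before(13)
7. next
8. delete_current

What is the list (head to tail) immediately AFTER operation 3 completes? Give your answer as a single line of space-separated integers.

Answer: 5 8 4

Derivation:
After 1 (next): list=[5, 3, 7, 8, 4] cursor@3
After 2 (delete_current): list=[5, 7, 8, 4] cursor@7
After 3 (delete_current): list=[5, 8, 4] cursor@8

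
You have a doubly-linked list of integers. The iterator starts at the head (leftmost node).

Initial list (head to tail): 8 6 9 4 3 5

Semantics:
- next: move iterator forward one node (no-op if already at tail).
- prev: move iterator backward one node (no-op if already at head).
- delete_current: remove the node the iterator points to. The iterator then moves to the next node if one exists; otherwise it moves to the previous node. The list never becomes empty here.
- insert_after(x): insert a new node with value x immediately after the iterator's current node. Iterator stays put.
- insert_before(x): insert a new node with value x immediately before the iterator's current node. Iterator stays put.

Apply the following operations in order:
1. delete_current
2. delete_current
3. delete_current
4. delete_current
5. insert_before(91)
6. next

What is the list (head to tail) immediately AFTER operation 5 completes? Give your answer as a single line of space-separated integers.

After 1 (delete_current): list=[6, 9, 4, 3, 5] cursor@6
After 2 (delete_current): list=[9, 4, 3, 5] cursor@9
After 3 (delete_current): list=[4, 3, 5] cursor@4
After 4 (delete_current): list=[3, 5] cursor@3
After 5 (insert_before(91)): list=[91, 3, 5] cursor@3

Answer: 91 3 5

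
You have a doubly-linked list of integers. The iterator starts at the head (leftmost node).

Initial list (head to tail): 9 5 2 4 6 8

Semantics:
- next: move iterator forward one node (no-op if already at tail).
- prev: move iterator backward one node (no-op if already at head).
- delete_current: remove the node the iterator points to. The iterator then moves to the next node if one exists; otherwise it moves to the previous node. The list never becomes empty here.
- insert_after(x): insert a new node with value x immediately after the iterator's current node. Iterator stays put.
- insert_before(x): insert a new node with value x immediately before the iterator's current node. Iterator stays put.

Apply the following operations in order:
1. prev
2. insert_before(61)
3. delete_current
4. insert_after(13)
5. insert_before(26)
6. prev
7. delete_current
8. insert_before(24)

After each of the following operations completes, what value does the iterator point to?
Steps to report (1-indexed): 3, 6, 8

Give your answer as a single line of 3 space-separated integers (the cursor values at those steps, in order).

After 1 (prev): list=[9, 5, 2, 4, 6, 8] cursor@9
After 2 (insert_before(61)): list=[61, 9, 5, 2, 4, 6, 8] cursor@9
After 3 (delete_current): list=[61, 5, 2, 4, 6, 8] cursor@5
After 4 (insert_after(13)): list=[61, 5, 13, 2, 4, 6, 8] cursor@5
After 5 (insert_before(26)): list=[61, 26, 5, 13, 2, 4, 6, 8] cursor@5
After 6 (prev): list=[61, 26, 5, 13, 2, 4, 6, 8] cursor@26
After 7 (delete_current): list=[61, 5, 13, 2, 4, 6, 8] cursor@5
After 8 (insert_before(24)): list=[61, 24, 5, 13, 2, 4, 6, 8] cursor@5

Answer: 5 26 5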